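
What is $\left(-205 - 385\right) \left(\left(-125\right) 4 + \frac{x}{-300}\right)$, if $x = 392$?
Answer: $\frac{4436564}{15} \approx 2.9577 \cdot 10^{5}$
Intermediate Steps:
$\left(-205 - 385\right) \left(\left(-125\right) 4 + \frac{x}{-300}\right) = \left(-205 - 385\right) \left(\left(-125\right) 4 + \frac{392}{-300}\right) = - 590 \left(-500 + 392 \left(- \frac{1}{300}\right)\right) = - 590 \left(-500 - \frac{98}{75}\right) = \left(-590\right) \left(- \frac{37598}{75}\right) = \frac{4436564}{15}$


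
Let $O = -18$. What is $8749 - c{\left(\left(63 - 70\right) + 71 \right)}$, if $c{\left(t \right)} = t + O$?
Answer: $8703$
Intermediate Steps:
$c{\left(t \right)} = -18 + t$ ($c{\left(t \right)} = t - 18 = -18 + t$)
$8749 - c{\left(\left(63 - 70\right) + 71 \right)} = 8749 - \left(-18 + \left(\left(63 - 70\right) + 71\right)\right) = 8749 - \left(-18 + \left(-7 + 71\right)\right) = 8749 - \left(-18 + 64\right) = 8749 - 46 = 8703$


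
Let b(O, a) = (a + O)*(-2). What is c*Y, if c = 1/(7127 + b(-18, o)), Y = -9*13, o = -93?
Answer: -117/7349 ≈ -0.015921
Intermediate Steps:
Y = -117
b(O, a) = -2*O - 2*a (b(O, a) = (O + a)*(-2) = -2*O - 2*a)
c = 1/7349 (c = 1/(7127 + (-2*(-18) - 2*(-93))) = 1/(7127 + (36 + 186)) = 1/(7127 + 222) = 1/7349 ≈ 0.00013607)
c*Y = (1/7349)*(-117) = -117/7349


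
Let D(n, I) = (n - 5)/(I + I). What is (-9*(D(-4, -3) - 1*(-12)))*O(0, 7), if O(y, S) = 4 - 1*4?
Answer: 0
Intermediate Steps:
D(n, I) = (-5 + n)/(2*I) (D(n, I) = (-5 + n)/((2*I)) = (-5 + n)*(1/(2*I)) = (-5 + n)/(2*I))
O(y, S) = 0 (O(y, S) = 4 - 4 = 0)
(-9*(D(-4, -3) - 1*(-12)))*O(0, 7) = -9*((1/2)*(-5 - 4)/(-3) - 1*(-12))*0 = -9*((1/2)*(-1/3)*(-9) + 12)*0 = -9*(3/2 + 12)*0 = -9*27/2*0 = -243/2*0 = 0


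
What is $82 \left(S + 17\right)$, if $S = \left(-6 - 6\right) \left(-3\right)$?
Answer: $4346$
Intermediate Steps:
$S = 36$ ($S = \left(-12\right) \left(-3\right) = 36$)
$82 \left(S + 17\right) = 82 \left(36 + 17\right) = 82 \cdot 53 = 4346$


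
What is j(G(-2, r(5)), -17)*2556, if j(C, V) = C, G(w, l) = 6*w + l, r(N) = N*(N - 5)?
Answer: -30672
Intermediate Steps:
r(N) = N*(-5 + N)
G(w, l) = l + 6*w
j(G(-2, r(5)), -17)*2556 = (5*(-5 + 5) + 6*(-2))*2556 = (5*0 - 12)*2556 = (0 - 12)*2556 = -12*2556 = -30672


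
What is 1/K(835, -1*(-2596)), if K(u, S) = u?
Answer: 1/835 ≈ 0.0011976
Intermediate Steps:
1/K(835, -1*(-2596)) = 1/835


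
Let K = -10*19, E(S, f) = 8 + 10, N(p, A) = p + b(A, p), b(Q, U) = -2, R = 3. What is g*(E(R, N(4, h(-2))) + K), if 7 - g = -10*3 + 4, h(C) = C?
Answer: -5676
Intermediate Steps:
N(p, A) = -2 + p (N(p, A) = p - 2 = -2 + p)
E(S, f) = 18
K = -190
g = 33 (g = 7 - (-10*3 + 4) = 7 - (-30 + 4) = 7 - 1*(-26) = 7 + 26 = 33)
g*(E(R, N(4, h(-2))) + K) = 33*(18 - 190) = 33*(-172) = -5676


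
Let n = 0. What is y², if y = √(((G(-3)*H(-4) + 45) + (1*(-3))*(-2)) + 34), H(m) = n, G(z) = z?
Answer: 85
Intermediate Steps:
H(m) = 0
y = √85 (y = √(((-3*0 + 45) + (1*(-3))*(-2)) + 34) = √(((0 + 45) - 3*(-2)) + 34) = √((45 + 6) + 34) = √(51 + 34) = √85 ≈ 9.2195)
y² = (√85)² = 85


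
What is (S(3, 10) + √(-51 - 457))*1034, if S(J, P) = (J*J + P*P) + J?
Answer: 115808 + 2068*I*√127 ≈ 1.1581e+5 + 23305.0*I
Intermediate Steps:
S(J, P) = J + J² + P² (S(J, P) = (J² + P²) + J = J + J² + P²)
(S(3, 10) + √(-51 - 457))*1034 = ((3 + 3² + 10²) + √(-51 - 457))*1034 = ((3 + 9 + 100) + √(-508))*1034 = (112 + 2*I*√127)*1034 = 115808 + 2068*I*√127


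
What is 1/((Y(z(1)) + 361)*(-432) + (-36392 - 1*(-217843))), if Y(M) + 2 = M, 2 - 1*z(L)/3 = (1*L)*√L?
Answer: 1/25067 ≈ 3.9893e-5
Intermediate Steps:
z(L) = 6 - 3*L^(3/2) (z(L) = 6 - 3*1*L*√L = 6 - 3*L*√L = 6 - 3*L^(3/2))
Y(M) = -2 + M
1/((Y(z(1)) + 361)*(-432) + (-36392 - 1*(-217843))) = 1/(((-2 + (6 - 3*1^(3/2))) + 361)*(-432) + (-36392 - 1*(-217843))) = 1/(((-2 + (6 - 3*1)) + 361)*(-432) + (-36392 + 217843)) = 1/(((-2 + (6 - 3)) + 361)*(-432) + 181451) = 1/(((-2 + 3) + 361)*(-432) + 181451) = 1/((1 + 361)*(-432) + 181451) = 1/(362*(-432) + 181451) = 1/(-156384 + 181451) = 1/25067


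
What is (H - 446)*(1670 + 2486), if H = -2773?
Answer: -13378164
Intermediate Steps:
(H - 446)*(1670 + 2486) = (-2773 - 446)*(1670 + 2486) = -3219*4156 = -13378164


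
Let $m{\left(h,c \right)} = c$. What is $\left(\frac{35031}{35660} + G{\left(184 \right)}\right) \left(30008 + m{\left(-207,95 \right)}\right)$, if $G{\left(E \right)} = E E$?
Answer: $\frac{36344555749073}{35660} \approx 1.0192 \cdot 10^{9}$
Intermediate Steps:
$G{\left(E \right)} = E^{2}$
$\left(\frac{35031}{35660} + G{\left(184 \right)}\right) \left(30008 + m{\left(-207,95 \right)}\right) = \left(\frac{35031}{35660} + 184^{2}\right) \left(30008 + 95\right) = \left(35031 \cdot \frac{1}{35660} + 33856\right) 30103 = \left(\frac{35031}{35660} + 33856\right) 30103 = \frac{1207339991}{35660} \cdot 30103 = \frac{36344555749073}{35660}$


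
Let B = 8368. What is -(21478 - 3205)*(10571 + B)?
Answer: -346072347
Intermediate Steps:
-(21478 - 3205)*(10571 + B) = -(21478 - 3205)*(10571 + 8368) = -18273*18939 = -1*346072347 = -346072347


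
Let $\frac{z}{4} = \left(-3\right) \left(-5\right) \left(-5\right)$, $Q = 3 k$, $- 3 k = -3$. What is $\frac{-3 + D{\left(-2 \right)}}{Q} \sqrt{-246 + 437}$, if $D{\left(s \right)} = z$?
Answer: $- 101 \sqrt{191} \approx -1395.8$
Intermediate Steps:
$k = 1$ ($k = \left(- \frac{1}{3}\right) \left(-3\right) = 1$)
$Q = 3$ ($Q = 3 \cdot 1 = 3$)
$z = -300$ ($z = 4 \left(-3\right) \left(-5\right) \left(-5\right) = 4 \cdot 15 \left(-5\right) = 4 \left(-75\right) = -300$)
$D{\left(s \right)} = -300$
$\frac{-3 + D{\left(-2 \right)}}{Q} \sqrt{-246 + 437} = \frac{-3 - 300}{3} \sqrt{-246 + 437} = \frac{1}{3} \left(-303\right) \sqrt{191} = - 101 \sqrt{191}$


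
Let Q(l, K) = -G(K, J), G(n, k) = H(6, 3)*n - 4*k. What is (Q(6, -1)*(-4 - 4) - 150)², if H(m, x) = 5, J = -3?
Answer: 8836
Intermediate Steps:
G(n, k) = -4*k + 5*n (G(n, k) = 5*n - 4*k = -4*k + 5*n)
Q(l, K) = -12 - 5*K (Q(l, K) = -(-4*(-3) + 5*K) = -(12 + 5*K) = -12 - 5*K)
(Q(6, -1)*(-4 - 4) - 150)² = ((-12 - 5*(-1))*(-4 - 4) - 150)² = ((-12 + 5)*(-8) - 150)² = (-7*(-8) - 150)² = (56 - 150)² = (-94)² = 8836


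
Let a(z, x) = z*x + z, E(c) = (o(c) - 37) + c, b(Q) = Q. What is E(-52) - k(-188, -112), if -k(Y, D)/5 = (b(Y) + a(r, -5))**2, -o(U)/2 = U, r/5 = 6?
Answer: 474335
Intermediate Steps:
r = 30 (r = 5*6 = 30)
o(U) = -2*U
E(c) = -37 - c (E(c) = (-2*c - 37) + c = (-37 - 2*c) + c = -37 - c)
a(z, x) = z + x*z (a(z, x) = x*z + z = z + x*z)
k(Y, D) = -5*(-120 + Y)**2 (k(Y, D) = -5*(Y + 30*(1 - 5))**2 = -5*(Y + 30*(-4))**2 = -5*(Y - 120)**2 = -5*(-120 + Y)**2)
E(-52) - k(-188, -112) = (-37 - 1*(-52)) - (-5)*(-120 - 188)**2 = (-37 + 52) - (-5)*(-308)**2 = 15 - (-5)*94864 = 15 - 1*(-474320) = 15 + 474320 = 474335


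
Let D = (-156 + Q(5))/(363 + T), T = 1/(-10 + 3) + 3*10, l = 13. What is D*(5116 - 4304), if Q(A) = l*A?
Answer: -258622/1375 ≈ -188.09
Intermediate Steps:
Q(A) = 13*A
T = 209/7 (T = 1/(-7) + 30 = -1/7 + 30 = 209/7 ≈ 29.857)
D = -637/2750 (D = (-156 + 13*5)/(363 + 209/7) = (-156 + 65)/(2750/7) = -91*7/2750 = -637/2750 ≈ -0.23164)
D*(5116 - 4304) = -637*(5116 - 4304)/2750 = -637/2750*812 = -258622/1375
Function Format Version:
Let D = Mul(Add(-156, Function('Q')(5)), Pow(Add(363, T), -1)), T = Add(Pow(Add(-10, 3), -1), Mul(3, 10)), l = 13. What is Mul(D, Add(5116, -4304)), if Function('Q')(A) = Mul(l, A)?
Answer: Rational(-258622, 1375) ≈ -188.09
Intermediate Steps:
Function('Q')(A) = Mul(13, A)
T = Rational(209, 7) (T = Add(Pow(-7, -1), 30) = Add(Rational(-1, 7), 30) = Rational(209, 7) ≈ 29.857)
D = Rational(-637, 2750) (D = Mul(Add(-156, Mul(13, 5)), Pow(Add(363, Rational(209, 7)), -1)) = Mul(Add(-156, 65), Pow(Rational(2750, 7), -1)) = Mul(-91, Rational(7, 2750)) = Rational(-637, 2750) ≈ -0.23164)
Mul(D, Add(5116, -4304)) = Mul(Rational(-637, 2750), Add(5116, -4304)) = Mul(Rational(-637, 2750), 812) = Rational(-258622, 1375)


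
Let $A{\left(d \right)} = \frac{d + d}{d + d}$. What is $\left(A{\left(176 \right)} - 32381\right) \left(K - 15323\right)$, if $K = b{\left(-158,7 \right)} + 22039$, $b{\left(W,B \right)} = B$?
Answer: $-217690740$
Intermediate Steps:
$A{\left(d \right)} = 1$ ($A{\left(d \right)} = \frac{2 d}{2 d} = 2 d \frac{1}{2 d} = 1$)
$K = 22046$ ($K = 7 + 22039 = 22046$)
$\left(A{\left(176 \right)} - 32381\right) \left(K - 15323\right) = \left(1 - 32381\right) \left(22046 - 15323\right) = \left(-32380\right) 6723 = -217690740$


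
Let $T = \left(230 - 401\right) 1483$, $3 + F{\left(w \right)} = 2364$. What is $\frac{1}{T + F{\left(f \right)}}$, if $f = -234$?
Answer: $- \frac{1}{251232} \approx -3.9804 \cdot 10^{-6}$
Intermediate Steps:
$F{\left(w \right)} = 2361$ ($F{\left(w \right)} = -3 + 2364 = 2361$)
$T = -253593$ ($T = \left(-171\right) 1483 = -253593$)
$\frac{1}{T + F{\left(f \right)}} = \frac{1}{-253593 + 2361} = \frac{1}{-251232} = - \frac{1}{251232}$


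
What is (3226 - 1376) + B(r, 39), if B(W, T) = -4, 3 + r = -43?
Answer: 1846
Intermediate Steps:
r = -46 (r = -3 - 43 = -46)
(3226 - 1376) + B(r, 39) = (3226 - 1376) - 4 = 1850 - 4 = 1846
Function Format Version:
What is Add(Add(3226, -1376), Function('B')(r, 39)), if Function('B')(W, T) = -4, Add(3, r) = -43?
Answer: 1846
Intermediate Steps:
r = -46 (r = Add(-3, -43) = -46)
Add(Add(3226, -1376), Function('B')(r, 39)) = Add(Add(3226, -1376), -4) = Add(1850, -4) = 1846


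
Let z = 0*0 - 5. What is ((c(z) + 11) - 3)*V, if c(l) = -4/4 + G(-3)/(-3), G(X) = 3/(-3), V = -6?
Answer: -44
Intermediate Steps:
G(X) = -1 (G(X) = 3*(-1/3) = -1)
z = -5 (z = 0 - 5 = -5)
c(l) = -2/3 (c(l) = -4/4 - 1/(-3) = -4*1/4 - 1*(-1/3) = -1 + 1/3 = -2/3)
((c(z) + 11) - 3)*V = ((-2/3 + 11) - 3)*(-6) = (31/3 - 3)*(-6) = (22/3)*(-6) = -44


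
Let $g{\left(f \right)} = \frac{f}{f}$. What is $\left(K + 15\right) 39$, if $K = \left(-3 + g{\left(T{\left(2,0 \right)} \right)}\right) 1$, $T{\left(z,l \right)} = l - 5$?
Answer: $507$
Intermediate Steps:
$T{\left(z,l \right)} = -5 + l$
$g{\left(f \right)} = 1$
$K = -2$ ($K = \left(-3 + 1\right) 1 = \left(-2\right) 1 = -2$)
$\left(K + 15\right) 39 = \left(-2 + 15\right) 39 = 13 \cdot 39 = 507$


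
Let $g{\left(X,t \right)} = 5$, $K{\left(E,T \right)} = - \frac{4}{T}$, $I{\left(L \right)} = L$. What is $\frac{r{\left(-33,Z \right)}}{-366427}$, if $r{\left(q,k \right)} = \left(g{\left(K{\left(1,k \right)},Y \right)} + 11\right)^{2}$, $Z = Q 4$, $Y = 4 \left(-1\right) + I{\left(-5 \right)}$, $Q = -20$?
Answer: $- \frac{256}{366427} \approx -0.00069864$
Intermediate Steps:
$Y = -9$ ($Y = 4 \left(-1\right) - 5 = -4 - 5 = -9$)
$Z = -80$ ($Z = \left(-20\right) 4 = -80$)
$r{\left(q,k \right)} = 256$ ($r{\left(q,k \right)} = \left(5 + 11\right)^{2} = 16^{2} = 256$)
$\frac{r{\left(-33,Z \right)}}{-366427} = \frac{256}{-366427} = 256 \left(- \frac{1}{366427}\right) = - \frac{256}{366427}$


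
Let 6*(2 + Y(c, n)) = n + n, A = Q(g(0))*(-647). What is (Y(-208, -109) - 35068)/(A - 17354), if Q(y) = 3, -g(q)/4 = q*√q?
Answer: 105319/57885 ≈ 1.8195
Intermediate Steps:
g(q) = -4*q^(3/2) (g(q) = -4*q*√q = -4*q^(3/2))
A = -1941 (A = 3*(-647) = -1941)
Y(c, n) = -2 + n/3 (Y(c, n) = -2 + (n + n)/6 = -2 + (2*n)/6 = -2 + n/3)
(Y(-208, -109) - 35068)/(A - 17354) = ((-2 + (⅓)*(-109)) - 35068)/(-1941 - 17354) = ((-2 - 109/3) - 35068)/(-19295) = (-115/3 - 35068)*(-1/19295) = -105319/3*(-1/19295) = 105319/57885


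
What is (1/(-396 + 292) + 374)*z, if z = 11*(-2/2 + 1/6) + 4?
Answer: -401915/208 ≈ -1932.3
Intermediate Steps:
z = -31/6 (z = 11*(-2*½ + 1*(⅙)) + 4 = 11*(-1 + ⅙) + 4 = 11*(-⅚) + 4 = -55/6 + 4 = -31/6 ≈ -5.1667)
(1/(-396 + 292) + 374)*z = (1/(-396 + 292) + 374)*(-31/6) = (1/(-104) + 374)*(-31/6) = (-1/104 + 374)*(-31/6) = (38895/104)*(-31/6) = -401915/208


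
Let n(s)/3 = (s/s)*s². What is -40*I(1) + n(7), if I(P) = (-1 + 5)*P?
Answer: -13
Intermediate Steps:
I(P) = 4*P
n(s) = 3*s² (n(s) = 3*((s/s)*s²) = 3*(1*s²) = 3*s²)
-40*I(1) + n(7) = -160 + 3*7² = -40*4 + 3*49 = -160 + 147 = -13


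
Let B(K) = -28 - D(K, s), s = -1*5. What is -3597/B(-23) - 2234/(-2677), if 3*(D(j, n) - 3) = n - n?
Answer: 9698423/82987 ≈ 116.87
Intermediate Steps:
s = -5
D(j, n) = 3 (D(j, n) = 3 + (n - n)/3 = 3 + (⅓)*0 = 3 + 0 = 3)
B(K) = -31 (B(K) = -28 - 1*3 = -28 - 3 = -31)
-3597/B(-23) - 2234/(-2677) = -3597/(-31) - 2234/(-2677) = -3597*(-1/31) - 2234*(-1/2677) = 3597/31 + 2234/2677 = 9698423/82987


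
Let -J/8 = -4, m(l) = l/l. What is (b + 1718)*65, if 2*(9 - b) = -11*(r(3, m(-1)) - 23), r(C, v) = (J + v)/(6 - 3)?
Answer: 107965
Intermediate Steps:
m(l) = 1
J = 32 (J = -8*(-4) = 32)
r(C, v) = 32/3 + v/3 (r(C, v) = (32 + v)/(6 - 3) = (32 + v)/3 = (32 + v)*(⅓) = 32/3 + v/3)
b = -57 (b = 9 - (-11)*((32/3 + (⅓)*1) - 23)/2 = 9 - (-11)*((32/3 + ⅓) - 23)/2 = 9 - (-11)*(11 - 23)/2 = 9 - (-11)*(-12)/2 = 9 - ½*132 = 9 - 66 = -57)
(b + 1718)*65 = (-57 + 1718)*65 = 1661*65 = 107965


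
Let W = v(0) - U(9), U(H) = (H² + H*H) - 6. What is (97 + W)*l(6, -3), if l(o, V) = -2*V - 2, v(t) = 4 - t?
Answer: -220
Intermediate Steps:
U(H) = -6 + 2*H² (U(H) = (H² + H²) - 6 = 2*H² - 6 = -6 + 2*H²)
l(o, V) = -2 - 2*V
W = -152 (W = (4 - 1*0) - (-6 + 2*9²) = (4 + 0) - (-6 + 2*81) = 4 - (-6 + 162) = 4 - 1*156 = 4 - 156 = -152)
(97 + W)*l(6, -3) = (97 - 152)*(-2 - 2*(-3)) = -55*(-2 + 6) = -55*4 = -220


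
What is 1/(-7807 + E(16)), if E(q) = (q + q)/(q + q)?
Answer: -1/7806 ≈ -0.00012811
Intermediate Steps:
E(q) = 1 (E(q) = (2*q)/((2*q)) = (2*q)*(1/(2*q)) = 1)
1/(-7807 + E(16)) = 1/(-7807 + 1) = 1/(-7806) = -1/7806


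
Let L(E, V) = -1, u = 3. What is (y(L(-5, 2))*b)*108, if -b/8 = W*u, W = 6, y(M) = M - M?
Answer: 0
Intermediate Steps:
y(M) = 0
b = -144 (b = -48*3 = -8*18 = -144)
(y(L(-5, 2))*b)*108 = (0*(-144))*108 = 0*108 = 0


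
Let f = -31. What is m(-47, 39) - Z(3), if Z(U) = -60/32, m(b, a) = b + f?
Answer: -609/8 ≈ -76.125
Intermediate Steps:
m(b, a) = -31 + b (m(b, a) = b - 31 = -31 + b)
Z(U) = -15/8 (Z(U) = -60*1/32 = -15/8)
m(-47, 39) - Z(3) = (-31 - 47) - 1*(-15/8) = -78 + 15/8 = -609/8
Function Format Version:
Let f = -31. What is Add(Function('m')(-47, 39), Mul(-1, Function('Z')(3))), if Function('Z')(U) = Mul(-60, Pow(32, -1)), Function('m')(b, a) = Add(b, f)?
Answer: Rational(-609, 8) ≈ -76.125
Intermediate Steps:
Function('m')(b, a) = Add(-31, b) (Function('m')(b, a) = Add(b, -31) = Add(-31, b))
Function('Z')(U) = Rational(-15, 8) (Function('Z')(U) = Mul(-60, Rational(1, 32)) = Rational(-15, 8))
Add(Function('m')(-47, 39), Mul(-1, Function('Z')(3))) = Add(Add(-31, -47), Mul(-1, Rational(-15, 8))) = Add(-78, Rational(15, 8)) = Rational(-609, 8)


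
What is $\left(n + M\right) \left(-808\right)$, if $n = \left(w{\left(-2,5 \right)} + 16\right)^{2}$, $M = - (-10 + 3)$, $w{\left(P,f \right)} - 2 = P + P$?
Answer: $-164024$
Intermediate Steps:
$w{\left(P,f \right)} = 2 + 2 P$ ($w{\left(P,f \right)} = 2 + \left(P + P\right) = 2 + 2 P$)
$M = 7$ ($M = \left(-1\right) \left(-7\right) = 7$)
$n = 196$ ($n = \left(\left(2 + 2 \left(-2\right)\right) + 16\right)^{2} = \left(\left(2 - 4\right) + 16\right)^{2} = \left(-2 + 16\right)^{2} = 14^{2} = 196$)
$\left(n + M\right) \left(-808\right) = \left(196 + 7\right) \left(-808\right) = 203 \left(-808\right) = -164024$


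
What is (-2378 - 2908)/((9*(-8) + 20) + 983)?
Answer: -5286/931 ≈ -5.6778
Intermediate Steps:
(-2378 - 2908)/((9*(-8) + 20) + 983) = -5286/((-72 + 20) + 983) = -5286/(-52 + 983) = -5286/931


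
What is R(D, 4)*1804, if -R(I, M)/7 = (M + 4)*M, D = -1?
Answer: -404096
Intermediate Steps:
R(I, M) = -7*M*(4 + M) (R(I, M) = -7*(M + 4)*M = -7*(4 + M)*M = -7*M*(4 + M))
R(D, 4)*1804 = -7*4*(4 + 4)*1804 = -7*4*8*1804 = -224*1804 = -404096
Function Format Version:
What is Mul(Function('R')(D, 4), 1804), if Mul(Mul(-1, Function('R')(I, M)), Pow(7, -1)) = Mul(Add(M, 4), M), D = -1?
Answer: -404096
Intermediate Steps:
Function('R')(I, M) = Mul(-7, M, Add(4, M)) (Function('R')(I, M) = Mul(-7, Mul(Add(M, 4), M)) = Mul(-7, Mul(Add(4, M), M)) = Mul(-7, Mul(M, Add(4, M))) = Mul(-7, M, Add(4, M)))
Mul(Function('R')(D, 4), 1804) = Mul(Mul(-7, 4, Add(4, 4)), 1804) = Mul(Mul(-7, 4, 8), 1804) = Mul(-224, 1804) = -404096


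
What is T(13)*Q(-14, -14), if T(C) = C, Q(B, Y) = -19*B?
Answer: 3458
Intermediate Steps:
T(13)*Q(-14, -14) = 13*(-19*(-14)) = 13*266 = 3458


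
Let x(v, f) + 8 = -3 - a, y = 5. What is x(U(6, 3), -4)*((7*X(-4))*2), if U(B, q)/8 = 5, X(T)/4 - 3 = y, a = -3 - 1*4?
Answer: -1792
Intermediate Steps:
a = -7 (a = -3 - 4 = -7)
X(T) = 32 (X(T) = 12 + 4*5 = 12 + 20 = 32)
U(B, q) = 40 (U(B, q) = 8*5 = 40)
x(v, f) = -4 (x(v, f) = -8 + (-3 - 1*(-7)) = -8 + (-3 + 7) = -8 + 4 = -4)
x(U(6, 3), -4)*((7*X(-4))*2) = -4*7*32*2 = -896*2 = -4*448 = -1792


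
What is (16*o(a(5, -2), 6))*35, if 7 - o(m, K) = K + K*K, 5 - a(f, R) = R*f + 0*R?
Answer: -19600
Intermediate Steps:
a(f, R) = 5 - R*f (a(f, R) = 5 - (R*f + 0*R) = 5 - (R*f + 0) = 5 - R*f)
o(m, K) = 7 - K - K² (o(m, K) = 7 - (K + K*K) = 7 - (K + K²) = 7 + (-K - K²) = 7 - K - K²)
(16*o(a(5, -2), 6))*35 = (16*(7 - 1*6 - 1*6²))*35 = (16*(7 - 6 - 1*36))*35 = (16*(7 - 6 - 36))*35 = (16*(-35))*35 = -560*35 = -19600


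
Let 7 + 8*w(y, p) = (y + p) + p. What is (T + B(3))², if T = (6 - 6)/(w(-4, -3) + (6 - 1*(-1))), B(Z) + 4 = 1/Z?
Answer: 121/9 ≈ 13.444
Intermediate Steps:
B(Z) = -4 + 1/Z
w(y, p) = -7/8 + p/4 + y/8 (w(y, p) = -7/8 + ((y + p) + p)/8 = -7/8 + ((p + y) + p)/8 = -7/8 + (y + 2*p)/8 = -7/8 + (p/4 + y/8) = -7/8 + p/4 + y/8)
T = 0 (T = (6 - 6)/((-7/8 + (¼)*(-3) + (⅛)*(-4)) + (6 - 1*(-1))) = 0/((-7/8 - ¾ - ½) + (6 + 1)) = 0/(-17/8 + 7) = 0/(39/8) = 0*(8/39) = 0)
(T + B(3))² = (0 + (-4 + 1/3))² = (0 + (-4 + ⅓))² = (0 - 11/3)² = (-11/3)² = 121/9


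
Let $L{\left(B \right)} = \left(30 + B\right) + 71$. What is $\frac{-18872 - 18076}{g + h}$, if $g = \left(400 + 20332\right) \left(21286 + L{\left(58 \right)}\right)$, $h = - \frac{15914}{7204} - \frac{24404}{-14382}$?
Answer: $- \frac{957026430936}{11515962645453497} \approx -8.3104 \cdot 10^{-5}$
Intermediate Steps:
$L{\left(B \right)} = 101 + B$
$h = - \frac{13267183}{25901982}$ ($h = \left(-15914\right) \frac{1}{7204} - - \frac{12202}{7191} = - \frac{7957}{3602} + \frac{12202}{7191} = - \frac{13267183}{25901982} \approx -0.51221$)
$g = 444597740$ ($g = \left(400 + 20332\right) \left(21286 + \left(101 + 58\right)\right) = 20732 \left(21286 + 159\right) = 20732 \cdot 21445 = 444597740$)
$\frac{-18872 - 18076}{g + h} = \frac{-18872 - 18076}{444597740 - \frac{13267183}{25901982}} = - \frac{36948}{\frac{11515962645453497}{25901982}} = \left(-36948\right) \frac{25901982}{11515962645453497} = - \frac{957026430936}{11515962645453497}$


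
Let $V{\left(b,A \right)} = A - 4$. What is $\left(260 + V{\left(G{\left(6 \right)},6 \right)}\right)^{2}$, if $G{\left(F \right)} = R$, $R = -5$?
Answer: $68644$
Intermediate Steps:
$G{\left(F \right)} = -5$
$V{\left(b,A \right)} = -4 + A$ ($V{\left(b,A \right)} = A - 4 = -4 + A$)
$\left(260 + V{\left(G{\left(6 \right)},6 \right)}\right)^{2} = \left(260 + \left(-4 + 6\right)\right)^{2} = \left(260 + 2\right)^{2} = 262^{2} = 68644$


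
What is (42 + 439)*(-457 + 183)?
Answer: -131794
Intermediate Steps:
(42 + 439)*(-457 + 183) = 481*(-274) = -131794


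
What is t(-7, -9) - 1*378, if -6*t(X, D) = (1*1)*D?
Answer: -753/2 ≈ -376.50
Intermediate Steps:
t(X, D) = -D/6 (t(X, D) = -1*1*D/6 = -D/6)
t(-7, -9) - 1*378 = -1/6*(-9) - 1*378 = 3/2 - 378 = -753/2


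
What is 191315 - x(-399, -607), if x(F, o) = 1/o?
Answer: 116128206/607 ≈ 1.9132e+5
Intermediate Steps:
191315 - x(-399, -607) = 191315 - 1/(-607) = 191315 - 1*(-1/607) = 191315 + 1/607 = 116128206/607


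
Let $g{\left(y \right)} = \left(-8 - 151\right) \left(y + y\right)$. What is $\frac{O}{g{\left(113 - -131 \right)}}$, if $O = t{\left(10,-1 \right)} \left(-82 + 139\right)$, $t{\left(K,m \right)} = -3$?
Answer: $\frac{57}{25864} \approx 0.0022038$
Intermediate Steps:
$g{\left(y \right)} = - 318 y$ ($g{\left(y \right)} = - 159 \cdot 2 y = - 318 y$)
$O = -171$ ($O = - 3 \left(-82 + 139\right) = \left(-3\right) 57 = -171$)
$\frac{O}{g{\left(113 - -131 \right)}} = - \frac{171}{\left(-318\right) \left(113 - -131\right)} = - \frac{171}{\left(-318\right) \left(113 + 131\right)} = - \frac{171}{\left(-318\right) 244} = - \frac{171}{-77592} = \left(-171\right) \left(- \frac{1}{77592}\right) = \frac{57}{25864}$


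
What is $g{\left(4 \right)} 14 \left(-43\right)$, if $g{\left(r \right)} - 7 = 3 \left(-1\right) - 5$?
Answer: $602$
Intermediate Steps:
$g{\left(r \right)} = -1$ ($g{\left(r \right)} = 7 + \left(3 \left(-1\right) - 5\right) = 7 - 8 = -1$)
$g{\left(4 \right)} 14 \left(-43\right) = \left(-1\right) 14 \left(-43\right) = \left(-14\right) \left(-43\right) = 602$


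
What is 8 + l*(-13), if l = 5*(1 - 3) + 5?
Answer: 73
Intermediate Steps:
l = -5 (l = 5*(-2) + 5 = -10 + 5 = -5)
8 + l*(-13) = 8 - 5*(-13) = 8 + 65 = 73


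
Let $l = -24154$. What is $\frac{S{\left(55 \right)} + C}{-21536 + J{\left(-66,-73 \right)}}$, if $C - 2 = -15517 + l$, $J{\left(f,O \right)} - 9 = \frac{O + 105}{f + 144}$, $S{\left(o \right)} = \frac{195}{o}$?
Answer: $\frac{17016480}{9234907} \approx 1.8426$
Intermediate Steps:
$J{\left(f,O \right)} = 9 + \frac{105 + O}{144 + f}$ ($J{\left(f,O \right)} = 9 + \frac{O + 105}{f + 144} = 9 + \frac{105 + O}{144 + f}$)
$C = -39669$ ($C = 2 - 39671 = -39669$)
$\frac{S{\left(55 \right)} + C}{-21536 + J{\left(-66,-73 \right)}} = \frac{\frac{195}{55} - 39669}{-21536 + \frac{1401 - 73 + 9 \left(-66\right)}{144 - 66}} = \frac{195 \cdot \frac{1}{55} - 39669}{-21536 + \frac{1401 - 73 - 594}{78}} = \frac{\frac{39}{11} - 39669}{-21536 + \frac{1}{78} \cdot 734} = - \frac{436320}{11 \left(-21536 + \frac{367}{39}\right)} = - \frac{436320}{11 \left(- \frac{839537}{39}\right)} = \left(- \frac{436320}{11}\right) \left(- \frac{39}{839537}\right) = \frac{17016480}{9234907}$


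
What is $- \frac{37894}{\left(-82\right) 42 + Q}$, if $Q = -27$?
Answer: $\frac{37894}{3471} \approx 10.917$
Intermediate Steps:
$- \frac{37894}{\left(-82\right) 42 + Q} = - \frac{37894}{\left(-82\right) 42 - 27} = - \frac{37894}{-3444 - 27} = - \frac{37894}{-3471} = \left(-37894\right) \left(- \frac{1}{3471}\right) = \frac{37894}{3471}$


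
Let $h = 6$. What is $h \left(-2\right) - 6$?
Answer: $-18$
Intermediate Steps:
$h \left(-2\right) - 6 = 6 \left(-2\right) - 6 = -12 - 6 = -18$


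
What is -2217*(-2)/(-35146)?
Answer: -2217/17573 ≈ -0.12616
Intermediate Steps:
-2217*(-2)/(-35146) = 4434*(-1/35146) = -2217/17573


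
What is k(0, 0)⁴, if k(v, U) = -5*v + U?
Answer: 0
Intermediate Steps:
k(v, U) = U - 5*v
k(0, 0)⁴ = (0 - 5*0)⁴ = (0 + 0)⁴ = 0⁴ = 0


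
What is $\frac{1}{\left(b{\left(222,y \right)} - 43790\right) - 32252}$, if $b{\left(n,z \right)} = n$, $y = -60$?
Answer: $- \frac{1}{75820} \approx -1.3189 \cdot 10^{-5}$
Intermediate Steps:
$\frac{1}{\left(b{\left(222,y \right)} - 43790\right) - 32252} = \frac{1}{\left(222 - 43790\right) - 32252} = \frac{1}{-43568 - 32252} = \frac{1}{-75820} = - \frac{1}{75820}$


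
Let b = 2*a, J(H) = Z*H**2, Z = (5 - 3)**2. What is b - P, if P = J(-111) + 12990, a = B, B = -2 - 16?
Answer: -62310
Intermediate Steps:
Z = 4 (Z = 2**2 = 4)
B = -18
a = -18
J(H) = 4*H**2
b = -36 (b = 2*(-18) = -36)
P = 62274 (P = 4*(-111)**2 + 12990 = 4*12321 + 12990 = 49284 + 12990 = 62274)
b - P = -36 - 1*62274 = -36 - 62274 = -62310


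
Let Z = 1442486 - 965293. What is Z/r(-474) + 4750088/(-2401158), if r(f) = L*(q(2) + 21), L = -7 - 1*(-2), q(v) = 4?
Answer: -573204775247/150072375 ≈ -3819.5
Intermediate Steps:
L = -5 (L = -7 + 2 = -5)
Z = 477193
r(f) = -125 (r(f) = -5*(4 + 21) = -5*25 = -125)
Z/r(-474) + 4750088/(-2401158) = 477193/(-125) + 4750088/(-2401158) = 477193*(-1/125) + 4750088*(-1/2401158) = -477193/125 - 2375044/1200579 = -573204775247/150072375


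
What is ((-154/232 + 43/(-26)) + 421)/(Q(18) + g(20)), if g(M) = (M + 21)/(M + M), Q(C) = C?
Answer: 6313730/286897 ≈ 22.007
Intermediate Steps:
g(M) = (21 + M)/(2*M) (g(M) = (21 + M)/((2*M)) = (21 + M)*(1/(2*M)) = (21 + M)/(2*M))
((-154/232 + 43/(-26)) + 421)/(Q(18) + g(20)) = ((-154/232 + 43/(-26)) + 421)/(18 + (1/2)*(21 + 20)/20) = ((-154*1/232 + 43*(-1/26)) + 421)/(18 + (1/2)*(1/20)*41) = ((-77/116 - 43/26) + 421)/(18 + 41/40) = (-3495/1508 + 421)/(761/40) = (631373/1508)*(40/761) = 6313730/286897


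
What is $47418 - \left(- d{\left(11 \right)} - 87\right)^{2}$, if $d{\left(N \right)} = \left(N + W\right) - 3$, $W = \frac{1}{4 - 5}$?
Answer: $38582$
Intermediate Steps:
$W = -1$ ($W = \frac{1}{-1} = -1$)
$d{\left(N \right)} = -4 + N$ ($d{\left(N \right)} = \left(N - 1\right) - 3 = \left(-1 + N\right) - 3 = -4 + N$)
$47418 - \left(- d{\left(11 \right)} - 87\right)^{2} = 47418 - \left(- (-4 + 11) - 87\right)^{2} = 47418 - \left(\left(-1\right) 7 - 87\right)^{2} = 47418 - \left(-7 - 87\right)^{2} = 47418 - \left(-94\right)^{2} = 47418 - 8836 = 38582$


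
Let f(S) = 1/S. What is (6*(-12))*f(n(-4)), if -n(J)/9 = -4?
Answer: -2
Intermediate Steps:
n(J) = 36 (n(J) = -9*(-4) = 36)
f(S) = 1/S
(6*(-12))*f(n(-4)) = (6*(-12))/36 = -72*1/36 = -2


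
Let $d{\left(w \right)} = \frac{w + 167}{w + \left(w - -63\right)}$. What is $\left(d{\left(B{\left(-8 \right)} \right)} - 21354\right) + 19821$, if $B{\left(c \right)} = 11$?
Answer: $- \frac{130127}{85} \approx -1530.9$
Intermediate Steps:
$d{\left(w \right)} = \frac{167 + w}{63 + 2 w}$ ($d{\left(w \right)} = \frac{167 + w}{w + \left(w + 63\right)} = \frac{167 + w}{w + \left(63 + w\right)} = \frac{167 + w}{63 + 2 w}$)
$\left(d{\left(B{\left(-8 \right)} \right)} - 21354\right) + 19821 = \left(\frac{167 + 11}{63 + 2 \cdot 11} - 21354\right) + 19821 = \left(\frac{1}{63 + 22} \cdot 178 - 21354\right) + 19821 = \left(\frac{1}{85} \cdot 178 - 21354\right) + 19821 = \left(\frac{178}{85} - 21354\right) + 19821 = - \frac{1814912}{85} + 19821 = - \frac{130127}{85}$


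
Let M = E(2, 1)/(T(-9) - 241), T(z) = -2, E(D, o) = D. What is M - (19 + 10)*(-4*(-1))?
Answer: -28190/243 ≈ -116.01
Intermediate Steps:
M = -2/243 (M = 2/(-2 - 241) = 2/(-243) = -1/243*2 = -2/243 ≈ -0.0082304)
M - (19 + 10)*(-4*(-1)) = -2/243 - (19 + 10)*(-4*(-1)) = -2/243 - 29*4 = -2/243 - 1*116 = -2/243 - 116 = -28190/243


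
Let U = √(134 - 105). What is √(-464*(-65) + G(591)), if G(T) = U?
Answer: √(30160 + √29) ≈ 173.68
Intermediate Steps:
U = √29 ≈ 5.3852
G(T) = √29
√(-464*(-65) + G(591)) = √(-464*(-65) + √29) = √(30160 + √29)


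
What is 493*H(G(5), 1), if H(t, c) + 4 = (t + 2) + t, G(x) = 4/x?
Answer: -986/5 ≈ -197.20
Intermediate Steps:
H(t, c) = -2 + 2*t (H(t, c) = -4 + ((t + 2) + t) = -4 + ((2 + t) + t) = -4 + (2 + 2*t) = -2 + 2*t)
493*H(G(5), 1) = 493*(-2 + 2*(4/5)) = 493*(-2 + 2*(4*(⅕))) = 493*(-2 + 2*(⅘)) = 493*(-2 + 8/5) = 493*(-⅖) = -986/5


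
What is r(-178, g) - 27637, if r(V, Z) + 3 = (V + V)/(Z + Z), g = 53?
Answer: -1465098/53 ≈ -27643.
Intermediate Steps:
r(V, Z) = -3 + V/Z (r(V, Z) = -3 + (V + V)/(Z + Z) = -3 + (2*V)/((2*Z)) = -3 + (2*V)*(1/(2*Z)) = -3 + V/Z)
r(-178, g) - 27637 = (-3 - 178/53) - 27637 = -337/53 - 27637 = -1465098/53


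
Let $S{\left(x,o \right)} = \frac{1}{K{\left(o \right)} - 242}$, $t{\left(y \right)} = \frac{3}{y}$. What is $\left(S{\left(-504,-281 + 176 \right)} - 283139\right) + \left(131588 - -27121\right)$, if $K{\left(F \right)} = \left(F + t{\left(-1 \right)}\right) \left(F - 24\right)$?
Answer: $- \frac{1703446699}{13690} \approx -1.2443 \cdot 10^{5}$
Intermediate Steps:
$K{\left(F \right)} = \left(-24 + F\right) \left(-3 + F\right)$ ($K{\left(F \right)} = \left(F + \frac{3}{-1}\right) \left(F - 24\right) = \left(F + 3 \left(-1\right)\right) \left(-24 + F\right) = \left(F - 3\right) \left(-24 + F\right) = \left(-3 + F\right) \left(-24 + F\right) = \left(-24 + F\right) \left(-3 + F\right)$)
$S{\left(x,o \right)} = \frac{1}{-170 + o^{2} - 27 o}$ ($S{\left(x,o \right)} = \frac{1}{\left(72 + o^{2} - 27 o\right) - 242} = \frac{1}{-170 + o^{2} - 27 o}$)
$\left(S{\left(-504,-281 + 176 \right)} - 283139\right) + \left(131588 - -27121\right) = \left(\frac{1}{-170 + \left(-281 + 176\right)^{2} - 27 \left(-281 + 176\right)} - 283139\right) + \left(131588 - -27121\right) = \left(\frac{1}{-170 + \left(-105\right)^{2} - -2835} - 283139\right) + \left(131588 + 27121\right) = \left(\frac{1}{-170 + 11025 + 2835} - 283139\right) + 158709 = \left(\frac{1}{13690} - 283139\right) + 158709 = - \frac{3876172909}{13690} + 158709 = - \frac{1703446699}{13690}$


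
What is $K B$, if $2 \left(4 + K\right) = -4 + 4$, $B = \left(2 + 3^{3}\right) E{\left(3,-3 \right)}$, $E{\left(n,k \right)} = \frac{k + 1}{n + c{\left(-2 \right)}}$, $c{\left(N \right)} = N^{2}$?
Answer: $\frac{232}{7} \approx 33.143$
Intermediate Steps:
$E{\left(n,k \right)} = \frac{1 + k}{4 + n}$ ($E{\left(n,k \right)} = \frac{k + 1}{n + \left(-2\right)^{2}} = \frac{1 + k}{n + 4} = \frac{1 + k}{4 + n}$)
$B = - \frac{58}{7}$ ($B = \left(2 + 3^{3}\right) \frac{1 - 3}{4 + 3} = \left(2 + 27\right) \frac{1}{7} \left(-2\right) = 29 \cdot \frac{1}{7} \left(-2\right) = 29 \left(- \frac{2}{7}\right) = - \frac{58}{7} \approx -8.2857$)
$K = -4$ ($K = -4 + \frac{-4 + 4}{2} = -4 + \frac{1}{2} \cdot 0 = -4 + 0 = -4$)
$K B = \left(-4\right) \left(- \frac{58}{7}\right) = \frac{232}{7}$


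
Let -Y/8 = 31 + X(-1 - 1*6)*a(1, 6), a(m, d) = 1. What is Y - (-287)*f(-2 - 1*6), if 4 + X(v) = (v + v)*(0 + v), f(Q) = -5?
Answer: -2435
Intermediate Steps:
X(v) = -4 + 2*v² (X(v) = -4 + (v + v)*(0 + v) = -4 + (2*v)*v = -4 + 2*v²)
Y = -1000 (Y = -8*(31 + (-4 + 2*(-1 - 1*6)²)*1) = -8*(31 + (-4 + 2*(-1 - 6)²)*1) = -8*(31 + (-4 + 2*(-7)²)*1) = -8*(31 + (-4 + 2*49)*1) = -8*(31 + (-4 + 98)*1) = -8*(31 + 94*1) = -8*(31 + 94) = -8*125 = -1000)
Y - (-287)*f(-2 - 1*6) = -1000 - (-287)*(-5) = -1000 - 1*1435 = -1000 - 1435 = -2435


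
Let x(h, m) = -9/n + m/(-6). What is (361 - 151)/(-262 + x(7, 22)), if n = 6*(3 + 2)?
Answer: -6300/7979 ≈ -0.78957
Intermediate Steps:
n = 30 (n = 6*5 = 30)
x(h, m) = -3/10 - m/6 (x(h, m) = -9/30 + m/(-6) = -9*1/30 + m*(-⅙) = -3/10 - m/6)
(361 - 151)/(-262 + x(7, 22)) = (361 - 151)/(-262 + (-3/10 - ⅙*22)) = 210/(-262 + (-3/10 - 11/3)) = 210/(-262 - 119/30) = 210/(-7979/30) = 210*(-30/7979) = -6300/7979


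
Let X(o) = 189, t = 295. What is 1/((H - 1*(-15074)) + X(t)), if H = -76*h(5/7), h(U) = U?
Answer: 7/106461 ≈ 6.5752e-5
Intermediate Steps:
H = -380/7 ≈ -54.286
1/((H - 1*(-15074)) + X(t)) = 1/((-380/7 - 1*(-15074)) + 189) = 1/((-380/7 + 15074) + 189) = 1/(105138/7 + 189) = 1/(106461/7) = 7/106461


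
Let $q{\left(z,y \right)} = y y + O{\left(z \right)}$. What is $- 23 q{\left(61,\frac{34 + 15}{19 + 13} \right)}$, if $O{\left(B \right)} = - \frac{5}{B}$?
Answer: $- \frac{3250843}{62464} \approx -52.043$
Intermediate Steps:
$q{\left(z,y \right)} = y^{2} - \frac{5}{z}$ ($q{\left(z,y \right)} = y y - \frac{5}{z} = y^{2} - \frac{5}{z}$)
$- 23 q{\left(61,\frac{34 + 15}{19 + 13} \right)} = - 23 \left(\left(\frac{34 + 15}{19 + 13}\right)^{2} - \frac{5}{61}\right) = - 23 \left(\left(\frac{49}{32}\right)^{2} - \frac{5}{61}\right) = - 23 \left(\frac{2401}{1024} - \frac{5}{61}\right) = \left(-23\right) \frac{141341}{62464} = - \frac{3250843}{62464}$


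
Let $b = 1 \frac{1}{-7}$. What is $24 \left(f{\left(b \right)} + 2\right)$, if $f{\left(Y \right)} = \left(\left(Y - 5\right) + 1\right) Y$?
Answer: $\frac{3048}{49} \approx 62.204$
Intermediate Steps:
$b = - \frac{1}{7}$ ($b = 1 \left(- \frac{1}{7}\right) = - \frac{1}{7} \approx -0.14286$)
$f{\left(Y \right)} = Y \left(-4 + Y\right)$ ($f{\left(Y \right)} = \left(\left(-5 + Y\right) + 1\right) Y = \left(-4 + Y\right) Y = Y \left(-4 + Y\right)$)
$24 \left(f{\left(b \right)} + 2\right) = 24 \left(- \frac{-4 - \frac{1}{7}}{7} + 2\right) = 24 \left(\left(- \frac{1}{7}\right) \left(- \frac{29}{7}\right) + 2\right) = 24 \left(\frac{29}{49} + 2\right) = 24 \cdot \frac{127}{49} = \frac{3048}{49}$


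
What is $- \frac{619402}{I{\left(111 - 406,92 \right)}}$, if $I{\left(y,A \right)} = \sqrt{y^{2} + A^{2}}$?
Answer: $- \frac{619402 \sqrt{95489}}{95489} \approx -2004.5$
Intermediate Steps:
$I{\left(y,A \right)} = \sqrt{A^{2} + y^{2}}$
$- \frac{619402}{I{\left(111 - 406,92 \right)}} = - \frac{619402}{\sqrt{92^{2} + \left(111 - 406\right)^{2}}} = - \frac{619402}{\sqrt{8464 + \left(111 - 406\right)^{2}}} = - \frac{619402}{\sqrt{8464 + \left(-295\right)^{2}}} = - \frac{619402}{\sqrt{8464 + 87025}} = - \frac{619402}{\sqrt{95489}} = - 619402 \frac{\sqrt{95489}}{95489} = - \frac{619402 \sqrt{95489}}{95489}$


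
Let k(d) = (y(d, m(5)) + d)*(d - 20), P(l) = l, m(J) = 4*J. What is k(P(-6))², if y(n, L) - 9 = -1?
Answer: 2704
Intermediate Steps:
y(n, L) = 8 (y(n, L) = 9 - 1 = 8)
k(d) = (-20 + d)*(8 + d) (k(d) = (8 + d)*(d - 20) = (8 + d)*(-20 + d) = (-20 + d)*(8 + d))
k(P(-6))² = (-160 + (-6)² - 12*(-6))² = (-160 + 36 + 72)² = (-52)² = 2704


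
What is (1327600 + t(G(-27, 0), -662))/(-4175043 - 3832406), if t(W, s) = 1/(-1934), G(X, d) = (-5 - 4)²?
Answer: -2567578399/15486406366 ≈ -0.16580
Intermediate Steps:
G(X, d) = 81 (G(X, d) = (-9)² = 81)
t(W, s) = -1/1934
(1327600 + t(G(-27, 0), -662))/(-4175043 - 3832406) = (1327600 - 1/1934)/(-4175043 - 3832406) = (2567578399/1934)/(-8007449) = (2567578399/1934)*(-1/8007449) = -2567578399/15486406366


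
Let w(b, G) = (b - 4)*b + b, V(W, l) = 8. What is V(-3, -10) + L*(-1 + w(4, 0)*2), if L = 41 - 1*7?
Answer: 246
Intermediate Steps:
L = 34 (L = 41 - 7 = 34)
w(b, G) = b + b*(-4 + b) (w(b, G) = (-4 + b)*b + b = b*(-4 + b) + b = b + b*(-4 + b))
V(-3, -10) + L*(-1 + w(4, 0)*2) = 8 + 34*(-1 + (4*(-3 + 4))*2) = 8 + 34*(-1 + (4*1)*2) = 8 + 34*(-1 + 4*2) = 8 + 34*(-1 + 8) = 8 + 34*7 = 8 + 238 = 246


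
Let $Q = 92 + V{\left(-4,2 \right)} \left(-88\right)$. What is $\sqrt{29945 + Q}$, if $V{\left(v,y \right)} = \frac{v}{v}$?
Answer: $\sqrt{29949} \approx 173.06$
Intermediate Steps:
$V{\left(v,y \right)} = 1$
$Q = 4$ ($Q = 92 + 1 \left(-88\right) = 92 - 88 = 4$)
$\sqrt{29945 + Q} = \sqrt{29945 + 4} = \sqrt{29949}$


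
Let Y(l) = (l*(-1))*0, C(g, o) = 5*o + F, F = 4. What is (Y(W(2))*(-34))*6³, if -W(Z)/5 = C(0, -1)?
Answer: 0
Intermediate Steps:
C(g, o) = 4 + 5*o (C(g, o) = 5*o + 4 = 4 + 5*o)
W(Z) = 5 (W(Z) = -5*(4 + 5*(-1)) = -5*(4 - 5) = -5*(-1) = 5)
Y(l) = 0 (Y(l) = -l*0 = 0)
(Y(W(2))*(-34))*6³ = (0*(-34))*6³ = 0*216 = 0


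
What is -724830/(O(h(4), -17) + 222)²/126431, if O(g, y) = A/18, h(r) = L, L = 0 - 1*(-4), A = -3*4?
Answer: -3261735/27871461088 ≈ -0.00011703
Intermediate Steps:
A = -12
L = 4 (L = 0 + 4 = 4)
h(r) = 4
O(g, y) = -⅔ (O(g, y) = -12/18 = -12*1/18 = -⅔)
-724830/(O(h(4), -17) + 222)²/126431 = -724830/(-⅔ + 222)²/126431 = -724830/((664/3)²)*(1/126431) = -724830/440896/9*(1/126431) = -724830*9/440896*(1/126431) = -3261735/220448*1/126431 = -3261735/27871461088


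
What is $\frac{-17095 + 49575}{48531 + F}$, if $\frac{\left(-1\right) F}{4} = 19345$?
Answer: $- \frac{32480}{28849} \approx -1.1259$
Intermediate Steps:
$F = -77380$ ($F = \left(-4\right) 19345 = -77380$)
$\frac{-17095 + 49575}{48531 + F} = \frac{-17095 + 49575}{48531 - 77380} = \frac{32480}{-28849} = 32480 \left(- \frac{1}{28849}\right) = - \frac{32480}{28849}$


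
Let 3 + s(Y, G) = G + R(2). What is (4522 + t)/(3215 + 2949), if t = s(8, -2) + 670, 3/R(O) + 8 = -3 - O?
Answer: 16857/20033 ≈ 0.84146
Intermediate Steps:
R(O) = 3/(-11 - O) (R(O) = 3/(-8 + (-3 - O)) = 3/(-11 - O))
s(Y, G) = -42/13 + G (s(Y, G) = -3 + (G - 3/(11 + 2)) = -3 + (G - 3/13) = -3 + (-3/13 + G) = -42/13 + G)
t = 8642/13 (t = (-42/13 - 2) + 670 = -68/13 + 670 = 8642/13 ≈ 664.77)
(4522 + t)/(3215 + 2949) = (4522 + 8642/13)/(3215 + 2949) = (67428/13)/6164 = (67428/13)*(1/6164) = 16857/20033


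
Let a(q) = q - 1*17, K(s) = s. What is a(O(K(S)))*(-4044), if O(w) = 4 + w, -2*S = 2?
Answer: 56616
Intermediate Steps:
S = -1 (S = -1/2*2 = -1)
a(q) = -17 + q (a(q) = q - 17 = -17 + q)
a(O(K(S)))*(-4044) = (-17 + (4 - 1))*(-4044) = (-17 + 3)*(-4044) = -14*(-4044) = 56616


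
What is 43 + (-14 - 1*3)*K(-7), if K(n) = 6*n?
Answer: 757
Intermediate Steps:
43 + (-14 - 1*3)*K(-7) = 43 + (-14 - 1*3)*(6*(-7)) = 43 + (-14 - 3)*(-42) = 43 - 17*(-42) = 43 + 714 = 757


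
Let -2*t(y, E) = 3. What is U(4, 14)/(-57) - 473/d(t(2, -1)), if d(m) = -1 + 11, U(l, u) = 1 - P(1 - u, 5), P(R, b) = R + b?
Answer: -9017/190 ≈ -47.458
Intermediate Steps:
U(l, u) = -5 + u (U(l, u) = 1 - ((1 - u) + 5) = 1 - (6 - u) = 1 + (-6 + u) = -5 + u)
t(y, E) = -3/2 (t(y, E) = -½*3 = -3/2)
d(m) = 10
U(4, 14)/(-57) - 473/d(t(2, -1)) = (-5 + 14)/(-57) - 473/10 = 9*(-1/57) - 473*⅒ = -3/19 - 473/10 = -9017/190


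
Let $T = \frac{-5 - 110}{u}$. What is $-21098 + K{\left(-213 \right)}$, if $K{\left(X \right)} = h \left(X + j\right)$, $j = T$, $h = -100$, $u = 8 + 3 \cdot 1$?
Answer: $\frac{13722}{11} \approx 1247.5$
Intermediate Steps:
$u = 11$ ($u = 8 + 3 = 11$)
$T = - \frac{115}{11}$ ($T = \frac{-5 - 110}{11} = \left(-5 - 110\right) \frac{1}{11} = \left(-115\right) \frac{1}{11} = - \frac{115}{11} \approx -10.455$)
$j = - \frac{115}{11} \approx -10.455$
$K{\left(X \right)} = \frac{11500}{11} - 100 X$ ($K{\left(X \right)} = - 100 \left(X - \frac{115}{11}\right) = - 100 \left(- \frac{115}{11} + X\right) = \frac{11500}{11} - 100 X$)
$-21098 + K{\left(-213 \right)} = -21098 + \left(\frac{11500}{11} - -21300\right) = -21098 + \left(\frac{11500}{11} + 21300\right) = -21098 + \frac{245800}{11} = \frac{13722}{11}$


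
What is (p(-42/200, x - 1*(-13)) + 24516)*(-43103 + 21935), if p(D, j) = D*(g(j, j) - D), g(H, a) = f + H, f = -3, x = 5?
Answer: -324304422057/625 ≈ -5.1889e+8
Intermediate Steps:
g(H, a) = -3 + H
p(D, j) = D*(-3 + j - D) (p(D, j) = D*((-3 + j) - D) = D*(-3 + j - D))
(p(-42/200, x - 1*(-13)) + 24516)*(-43103 + 21935) = ((-42/200)*(-3 + (5 - 1*(-13)) - (-42)/200) + 24516)*(-43103 + 21935) = ((-42*1/200)*(-3 + (5 + 13) - (-42)/200) + 24516)*(-21168) = (-21*(-3 + 18 - 1*(-21/100))/100 + 24516)*(-21168) = (-21*(-3 + 18 + 21/100)/100 + 24516)*(-21168) = (-21/100*1521/100 + 24516)*(-21168) = (-31941/10000 + 24516)*(-21168) = (245128059/10000)*(-21168) = -324304422057/625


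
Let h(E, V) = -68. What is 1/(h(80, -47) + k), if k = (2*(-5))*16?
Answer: -1/228 ≈ -0.0043860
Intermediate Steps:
k = -160 (k = -10*16 = -160)
1/(h(80, -47) + k) = 1/(-68 - 160) = 1/(-228) = -1/228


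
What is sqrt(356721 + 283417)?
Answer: sqrt(640138) ≈ 800.09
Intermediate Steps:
sqrt(356721 + 283417) = sqrt(640138)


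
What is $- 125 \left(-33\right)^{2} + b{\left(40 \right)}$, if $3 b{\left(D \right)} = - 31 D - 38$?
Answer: $-136551$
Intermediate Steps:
$b{\left(D \right)} = - \frac{38}{3} - \frac{31 D}{3}$ ($b{\left(D \right)} = \frac{- 31 D - 38}{3} = \frac{-38 - 31 D}{3} = - \frac{38}{3} - \frac{31 D}{3}$)
$- 125 \left(-33\right)^{2} + b{\left(40 \right)} = - 125 \left(-33\right)^{2} - 426 = \left(-125\right) 1089 - 426 = -136125 - 426 = -136551$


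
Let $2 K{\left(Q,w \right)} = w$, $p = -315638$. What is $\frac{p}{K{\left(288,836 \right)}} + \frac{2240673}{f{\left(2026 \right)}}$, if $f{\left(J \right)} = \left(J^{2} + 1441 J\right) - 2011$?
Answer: $- \frac{1107757391632}{1467625379} \approx -754.8$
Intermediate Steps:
$K{\left(Q,w \right)} = \frac{w}{2}$
$f{\left(J \right)} = -2011 + J^{2} + 1441 J$
$\frac{p}{K{\left(288,836 \right)}} + \frac{2240673}{f{\left(2026 \right)}} = - \frac{315638}{\frac{1}{2} \cdot 836} + \frac{2240673}{-2011 + 2026^{2} + 1441 \cdot 2026} = - \frac{315638}{418} + \frac{2240673}{-2011 + 4104676 + 2919466} = \left(-315638\right) \frac{1}{418} + \frac{2240673}{7022131} = - \frac{157819}{209} + 2240673 \cdot \frac{1}{7022131} = - \frac{157819}{209} + \frac{2240673}{7022131} = - \frac{1107757391632}{1467625379}$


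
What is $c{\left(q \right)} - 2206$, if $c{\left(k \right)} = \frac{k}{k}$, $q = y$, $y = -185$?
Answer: $-2205$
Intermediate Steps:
$q = -185$
$c{\left(k \right)} = 1$
$c{\left(q \right)} - 2206 = 1 - 2206 = -2205$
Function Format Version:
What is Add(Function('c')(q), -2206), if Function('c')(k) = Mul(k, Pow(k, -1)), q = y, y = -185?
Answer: -2205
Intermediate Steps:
q = -185
Function('c')(k) = 1
Add(Function('c')(q), -2206) = Add(1, -2206) = -2205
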